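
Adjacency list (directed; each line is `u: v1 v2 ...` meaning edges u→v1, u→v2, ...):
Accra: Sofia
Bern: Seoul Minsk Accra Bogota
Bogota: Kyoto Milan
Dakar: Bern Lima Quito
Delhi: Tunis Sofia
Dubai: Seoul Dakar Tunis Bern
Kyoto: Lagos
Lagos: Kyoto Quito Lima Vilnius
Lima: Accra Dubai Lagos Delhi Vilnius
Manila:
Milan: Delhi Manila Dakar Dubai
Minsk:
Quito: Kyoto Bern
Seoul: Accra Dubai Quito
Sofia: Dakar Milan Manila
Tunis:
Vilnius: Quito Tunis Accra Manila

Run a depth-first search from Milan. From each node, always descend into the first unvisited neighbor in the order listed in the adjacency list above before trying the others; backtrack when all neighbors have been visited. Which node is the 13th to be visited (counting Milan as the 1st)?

Visit Milan
Milan → Delhi
Delhi → Tunis
Delhi → Sofia
Sofia → Dakar
Dakar → Bern
Bern → Seoul
Seoul → Accra
Seoul → Dubai
Seoul → Quito
Quito → Kyoto
Kyoto → Lagos
Lagos → Lima
Lima → Vilnius
Vilnius → Manila
Bern → Minsk
Bern → Bogota

Visit order: Milan, Delhi, Tunis, Sofia, Dakar, Bern, Seoul, Accra, Dubai, Quito, Kyoto, Lagos, Lima, Vilnius, Manila, Minsk, Bogota

Lima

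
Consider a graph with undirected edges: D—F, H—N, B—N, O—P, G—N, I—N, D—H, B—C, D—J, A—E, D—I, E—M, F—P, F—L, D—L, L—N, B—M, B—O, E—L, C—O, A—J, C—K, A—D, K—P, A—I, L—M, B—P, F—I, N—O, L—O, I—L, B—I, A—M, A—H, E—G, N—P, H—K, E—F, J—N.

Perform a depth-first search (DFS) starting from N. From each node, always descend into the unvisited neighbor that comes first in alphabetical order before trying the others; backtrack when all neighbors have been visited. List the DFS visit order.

Visit N
N → B
B → C
C → K
K → H
H → A
A → D
D → F
F → E
E → G
E → L
L → I
L → M
L → O
O → P
D → J

N, B, C, K, H, A, D, F, E, G, L, I, M, O, P, J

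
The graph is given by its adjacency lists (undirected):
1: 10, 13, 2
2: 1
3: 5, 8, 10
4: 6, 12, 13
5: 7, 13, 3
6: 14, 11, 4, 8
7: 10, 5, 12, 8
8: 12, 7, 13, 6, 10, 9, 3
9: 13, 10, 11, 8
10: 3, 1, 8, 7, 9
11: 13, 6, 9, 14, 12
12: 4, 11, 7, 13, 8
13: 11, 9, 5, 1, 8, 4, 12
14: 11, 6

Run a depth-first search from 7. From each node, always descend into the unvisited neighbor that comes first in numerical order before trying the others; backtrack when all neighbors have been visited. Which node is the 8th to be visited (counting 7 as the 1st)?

11

Visit 7
7 → 5
5 → 3
3 → 8
8 → 6
6 → 4
4 → 12
12 → 11
11 → 9
9 → 10
10 → 1
1 → 2
1 → 13
11 → 14

Visit order: 7, 5, 3, 8, 6, 4, 12, 11, 9, 10, 1, 2, 13, 14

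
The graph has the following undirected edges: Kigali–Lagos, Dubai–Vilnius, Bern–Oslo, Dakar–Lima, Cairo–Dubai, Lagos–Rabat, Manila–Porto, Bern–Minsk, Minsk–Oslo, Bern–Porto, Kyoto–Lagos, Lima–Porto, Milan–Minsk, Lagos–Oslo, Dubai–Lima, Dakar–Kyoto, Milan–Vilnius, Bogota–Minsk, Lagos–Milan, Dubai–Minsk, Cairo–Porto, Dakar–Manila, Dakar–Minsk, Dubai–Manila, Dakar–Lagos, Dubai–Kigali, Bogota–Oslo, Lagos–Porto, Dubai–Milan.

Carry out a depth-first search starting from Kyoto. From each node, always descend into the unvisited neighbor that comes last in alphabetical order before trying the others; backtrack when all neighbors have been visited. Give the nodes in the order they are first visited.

Kyoto Lagos Rabat Porto Manila Dubai Vilnius Milan Minsk Oslo Bogota Bern Dakar Lima Kigali Cairo

Visit Kyoto
Kyoto → Lagos
Lagos → Rabat
Lagos → Porto
Porto → Manila
Manila → Dubai
Dubai → Vilnius
Vilnius → Milan
Milan → Minsk
Minsk → Oslo
Oslo → Bogota
Oslo → Bern
Minsk → Dakar
Dakar → Lima
Dubai → Kigali
Dubai → Cairo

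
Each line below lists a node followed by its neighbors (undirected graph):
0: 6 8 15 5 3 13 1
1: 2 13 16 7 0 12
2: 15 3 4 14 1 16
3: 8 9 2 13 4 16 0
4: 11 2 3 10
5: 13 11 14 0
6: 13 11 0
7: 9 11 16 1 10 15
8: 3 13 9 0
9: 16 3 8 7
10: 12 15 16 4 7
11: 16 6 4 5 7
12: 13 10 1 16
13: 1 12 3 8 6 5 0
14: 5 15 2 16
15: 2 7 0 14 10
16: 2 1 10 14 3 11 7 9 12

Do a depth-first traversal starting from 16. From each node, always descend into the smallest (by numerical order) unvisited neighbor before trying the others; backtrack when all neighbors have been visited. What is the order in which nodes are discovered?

Visit 16
16 → 1
1 → 0
0 → 3
3 → 2
2 → 4
4 → 10
10 → 7
7 → 9
9 → 8
8 → 13
13 → 5
5 → 11
11 → 6
5 → 14
14 → 15
13 → 12

16, 1, 0, 3, 2, 4, 10, 7, 9, 8, 13, 5, 11, 6, 14, 15, 12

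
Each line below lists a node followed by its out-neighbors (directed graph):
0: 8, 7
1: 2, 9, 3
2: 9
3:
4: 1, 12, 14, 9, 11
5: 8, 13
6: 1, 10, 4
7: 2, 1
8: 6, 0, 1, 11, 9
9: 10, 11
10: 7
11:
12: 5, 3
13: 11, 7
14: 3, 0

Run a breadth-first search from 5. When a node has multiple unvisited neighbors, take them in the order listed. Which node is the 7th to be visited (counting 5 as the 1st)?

11

Visit 5; enqueue 8, 13 → queue [8, 13]
Visit 8; enqueue 6, 0, 1, 11, 9 → queue [13, 6, 0, 1, 11, 9]
Visit 13; enqueue 7 → queue [6, 0, 1, 11, 9, 7]
Visit 6; enqueue 10, 4 → queue [0, 1, 11, 9, 7, 10, 4]
Visit 0 → queue [1, 11, 9, 7, 10, 4]
Visit 1; enqueue 2, 3 → queue [11, 9, 7, 10, 4, 2, 3]
Visit 11 → queue [9, 7, 10, 4, 2, 3]
Visit 9 → queue [7, 10, 4, 2, 3]
Visit 7 → queue [10, 4, 2, 3]
Visit 10 → queue [4, 2, 3]
Visit 4; enqueue 12, 14 → queue [2, 3, 12, 14]
Visit 2 → queue [3, 12, 14]
Visit 3 → queue [12, 14]
Visit 12 → queue [14]
Visit 14 → queue []

Visit order: 5, 8, 13, 6, 0, 1, 11, 9, 7, 10, 4, 2, 3, 12, 14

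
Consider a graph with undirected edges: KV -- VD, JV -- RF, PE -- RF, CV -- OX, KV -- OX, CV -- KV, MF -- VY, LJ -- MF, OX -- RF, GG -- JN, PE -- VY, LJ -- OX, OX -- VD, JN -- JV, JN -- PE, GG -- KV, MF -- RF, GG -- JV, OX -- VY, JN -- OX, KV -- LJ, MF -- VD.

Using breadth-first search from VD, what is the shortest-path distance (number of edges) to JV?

3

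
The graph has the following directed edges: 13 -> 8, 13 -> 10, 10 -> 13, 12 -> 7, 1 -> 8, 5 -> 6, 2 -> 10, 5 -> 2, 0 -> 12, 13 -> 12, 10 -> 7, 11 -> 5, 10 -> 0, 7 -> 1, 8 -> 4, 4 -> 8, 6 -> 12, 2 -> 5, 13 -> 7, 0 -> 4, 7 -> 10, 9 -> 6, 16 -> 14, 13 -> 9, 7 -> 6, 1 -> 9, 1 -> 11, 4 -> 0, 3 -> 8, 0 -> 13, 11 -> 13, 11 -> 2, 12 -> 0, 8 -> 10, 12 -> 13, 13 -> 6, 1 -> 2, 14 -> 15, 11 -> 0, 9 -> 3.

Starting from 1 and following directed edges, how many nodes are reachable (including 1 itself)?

14

BFS from 1 visits: 1, 2, 8, 9, 11, 5, 10, 4, 3, 6, 0, 13, 7, 12
Reachable nodes: 14 of 17 total.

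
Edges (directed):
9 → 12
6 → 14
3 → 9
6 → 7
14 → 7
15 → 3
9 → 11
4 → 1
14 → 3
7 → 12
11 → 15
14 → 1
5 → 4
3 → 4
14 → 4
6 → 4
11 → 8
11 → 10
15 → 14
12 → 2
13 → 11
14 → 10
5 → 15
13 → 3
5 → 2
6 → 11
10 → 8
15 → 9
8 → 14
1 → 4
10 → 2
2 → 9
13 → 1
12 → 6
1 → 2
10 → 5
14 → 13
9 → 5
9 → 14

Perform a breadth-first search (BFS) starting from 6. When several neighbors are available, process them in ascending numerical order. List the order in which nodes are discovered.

6 → 4 → 7 → 11 → 14 → 1 → 12 → 8 → 10 → 15 → 3 → 13 → 2 → 5 → 9

Visit 6; enqueue 4, 7, 11, 14 → queue [4, 7, 11, 14]
Visit 4; enqueue 1 → queue [7, 11, 14, 1]
Visit 7; enqueue 12 → queue [11, 14, 1, 12]
Visit 11; enqueue 8, 10, 15 → queue [14, 1, 12, 8, 10, 15]
Visit 14; enqueue 3, 13 → queue [1, 12, 8, 10, 15, 3, 13]
Visit 1; enqueue 2 → queue [12, 8, 10, 15, 3, 13, 2]
Visit 12 → queue [8, 10, 15, 3, 13, 2]
Visit 8 → queue [10, 15, 3, 13, 2]
Visit 10; enqueue 5 → queue [15, 3, 13, 2, 5]
Visit 15; enqueue 9 → queue [3, 13, 2, 5, 9]
Visit 3 → queue [13, 2, 5, 9]
Visit 13 → queue [2, 5, 9]
Visit 2 → queue [5, 9]
Visit 5 → queue [9]
Visit 9 → queue []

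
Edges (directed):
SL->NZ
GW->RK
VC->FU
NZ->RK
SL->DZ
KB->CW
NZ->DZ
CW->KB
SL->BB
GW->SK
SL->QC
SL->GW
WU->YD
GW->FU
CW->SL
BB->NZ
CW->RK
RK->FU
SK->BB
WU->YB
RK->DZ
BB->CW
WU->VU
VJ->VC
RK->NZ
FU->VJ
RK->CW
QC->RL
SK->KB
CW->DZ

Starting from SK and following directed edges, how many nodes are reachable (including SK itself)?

14

BFS from SK visits: SK, BB, KB, CW, NZ, DZ, RK, SL, FU, GW, QC, VJ, RL, VC
Reachable nodes: 14 of 18 total.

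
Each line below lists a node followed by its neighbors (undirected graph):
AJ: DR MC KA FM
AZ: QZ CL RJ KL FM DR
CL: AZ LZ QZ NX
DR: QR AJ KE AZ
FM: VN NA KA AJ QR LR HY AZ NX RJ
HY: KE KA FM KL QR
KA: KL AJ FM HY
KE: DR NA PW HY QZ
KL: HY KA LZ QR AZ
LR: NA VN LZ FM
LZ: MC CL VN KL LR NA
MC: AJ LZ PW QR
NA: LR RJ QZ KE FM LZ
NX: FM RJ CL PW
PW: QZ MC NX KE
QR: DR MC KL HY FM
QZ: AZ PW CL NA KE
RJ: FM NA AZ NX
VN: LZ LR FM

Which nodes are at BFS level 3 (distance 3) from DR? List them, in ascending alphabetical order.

Level 0: DR
Level 1: AJ, AZ, KE, QR
Level 2: CL, FM, HY, KA, KL, MC, NA, PW, QZ, RJ
Level 3: LR, LZ, NX, VN

LR, LZ, NX, VN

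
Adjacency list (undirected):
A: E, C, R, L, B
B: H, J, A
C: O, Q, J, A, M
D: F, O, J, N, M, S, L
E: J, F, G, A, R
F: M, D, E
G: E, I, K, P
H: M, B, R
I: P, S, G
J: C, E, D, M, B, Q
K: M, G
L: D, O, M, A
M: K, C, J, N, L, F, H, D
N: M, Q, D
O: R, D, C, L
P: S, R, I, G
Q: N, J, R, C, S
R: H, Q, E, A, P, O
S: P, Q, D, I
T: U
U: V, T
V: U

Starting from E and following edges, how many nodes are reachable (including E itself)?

19

BFS from E visits: E, A, F, G, J, R, B, C, L, D, M, I, K, P, Q, H, O, N, S
Reachable nodes: 19 of 22 total.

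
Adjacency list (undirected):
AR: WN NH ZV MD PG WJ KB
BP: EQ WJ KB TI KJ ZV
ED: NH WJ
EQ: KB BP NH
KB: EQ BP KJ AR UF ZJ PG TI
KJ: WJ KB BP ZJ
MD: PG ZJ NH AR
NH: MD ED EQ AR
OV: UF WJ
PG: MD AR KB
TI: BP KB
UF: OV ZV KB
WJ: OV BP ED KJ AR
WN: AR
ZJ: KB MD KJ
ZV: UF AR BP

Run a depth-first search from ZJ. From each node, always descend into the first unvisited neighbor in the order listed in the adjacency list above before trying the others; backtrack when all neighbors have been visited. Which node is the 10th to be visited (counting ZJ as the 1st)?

WN

Visit ZJ
ZJ → KB
KB → EQ
EQ → BP
BP → WJ
WJ → OV
OV → UF
UF → ZV
ZV → AR
AR → WN
AR → NH
NH → MD
MD → PG
NH → ED
WJ → KJ
BP → TI

Visit order: ZJ, KB, EQ, BP, WJ, OV, UF, ZV, AR, WN, NH, MD, PG, ED, KJ, TI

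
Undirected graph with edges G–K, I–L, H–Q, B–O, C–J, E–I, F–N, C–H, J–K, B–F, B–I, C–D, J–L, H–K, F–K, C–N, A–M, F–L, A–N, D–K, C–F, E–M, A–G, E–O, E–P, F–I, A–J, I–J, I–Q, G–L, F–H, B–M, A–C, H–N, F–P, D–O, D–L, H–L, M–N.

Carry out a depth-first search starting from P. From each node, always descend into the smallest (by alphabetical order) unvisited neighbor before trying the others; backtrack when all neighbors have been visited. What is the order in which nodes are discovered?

Visit P
P → E
E → I
I → B
B → F
F → C
C → A
A → G
G → K
K → D
D → L
L → H
H → N
N → M
H → Q
L → J
D → O

P, E, I, B, F, C, A, G, K, D, L, H, N, M, Q, J, O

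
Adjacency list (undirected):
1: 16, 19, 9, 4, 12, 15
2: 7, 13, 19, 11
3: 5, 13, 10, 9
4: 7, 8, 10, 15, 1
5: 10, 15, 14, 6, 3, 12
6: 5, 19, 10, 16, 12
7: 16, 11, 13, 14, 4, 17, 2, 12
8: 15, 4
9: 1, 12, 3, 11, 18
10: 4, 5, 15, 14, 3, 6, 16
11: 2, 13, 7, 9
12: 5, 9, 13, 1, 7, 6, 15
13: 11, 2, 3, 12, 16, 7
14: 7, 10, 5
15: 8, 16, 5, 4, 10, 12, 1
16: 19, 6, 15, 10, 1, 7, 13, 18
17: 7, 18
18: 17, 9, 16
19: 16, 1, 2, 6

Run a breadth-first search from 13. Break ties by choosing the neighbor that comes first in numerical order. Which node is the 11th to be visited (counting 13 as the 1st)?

10

Visit 13; enqueue 2, 3, 7, 11, 12, 16 → queue [2, 3, 7, 11, 12, 16]
Visit 2; enqueue 19 → queue [3, 7, 11, 12, 16, 19]
Visit 3; enqueue 5, 9, 10 → queue [7, 11, 12, 16, 19, 5, 9, 10]
Visit 7; enqueue 4, 14, 17 → queue [11, 12, 16, 19, 5, 9, 10, 4, 14, 17]
Visit 11 → queue [12, 16, 19, 5, 9, 10, 4, 14, 17]
Visit 12; enqueue 1, 6, 15 → queue [16, 19, 5, 9, 10, 4, 14, 17, 1, 6, 15]
Visit 16; enqueue 18 → queue [19, 5, 9, 10, 4, 14, 17, 1, 6, 15, 18]
Visit 19 → queue [5, 9, 10, 4, 14, 17, 1, 6, 15, 18]
Visit 5 → queue [9, 10, 4, 14, 17, 1, 6, 15, 18]
Visit 9 → queue [10, 4, 14, 17, 1, 6, 15, 18]
Visit 10 → queue [4, 14, 17, 1, 6, 15, 18]
Visit 4; enqueue 8 → queue [14, 17, 1, 6, 15, 18, 8]
Visit 14 → queue [17, 1, 6, 15, 18, 8]
Visit 17 → queue [1, 6, 15, 18, 8]
Visit 1 → queue [6, 15, 18, 8]
Visit 6 → queue [15, 18, 8]
Visit 15 → queue [18, 8]
Visit 18 → queue [8]
Visit 8 → queue []

Visit order: 13, 2, 3, 7, 11, 12, 16, 19, 5, 9, 10, 4, 14, 17, 1, 6, 15, 18, 8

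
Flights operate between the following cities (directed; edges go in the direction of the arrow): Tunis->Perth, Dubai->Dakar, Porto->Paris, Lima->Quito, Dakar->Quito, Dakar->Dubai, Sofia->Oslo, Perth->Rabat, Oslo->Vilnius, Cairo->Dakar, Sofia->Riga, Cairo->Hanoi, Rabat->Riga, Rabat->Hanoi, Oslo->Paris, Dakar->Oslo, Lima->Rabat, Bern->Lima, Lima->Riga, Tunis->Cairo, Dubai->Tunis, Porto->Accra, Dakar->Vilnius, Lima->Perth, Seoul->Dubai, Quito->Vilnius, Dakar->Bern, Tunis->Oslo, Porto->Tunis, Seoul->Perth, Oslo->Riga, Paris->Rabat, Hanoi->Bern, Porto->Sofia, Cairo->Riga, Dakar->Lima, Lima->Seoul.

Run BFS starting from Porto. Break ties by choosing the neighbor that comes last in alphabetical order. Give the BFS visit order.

Visit Porto; enqueue Tunis, Sofia, Paris, Accra → queue [Tunis, Sofia, Paris, Accra]
Visit Tunis; enqueue Perth, Oslo, Cairo → queue [Sofia, Paris, Accra, Perth, Oslo, Cairo]
Visit Sofia; enqueue Riga → queue [Paris, Accra, Perth, Oslo, Cairo, Riga]
Visit Paris; enqueue Rabat → queue [Accra, Perth, Oslo, Cairo, Riga, Rabat]
Visit Accra → queue [Perth, Oslo, Cairo, Riga, Rabat]
Visit Perth → queue [Oslo, Cairo, Riga, Rabat]
Visit Oslo; enqueue Vilnius → queue [Cairo, Riga, Rabat, Vilnius]
Visit Cairo; enqueue Hanoi, Dakar → queue [Riga, Rabat, Vilnius, Hanoi, Dakar]
Visit Riga → queue [Rabat, Vilnius, Hanoi, Dakar]
Visit Rabat → queue [Vilnius, Hanoi, Dakar]
Visit Vilnius → queue [Hanoi, Dakar]
Visit Hanoi; enqueue Bern → queue [Dakar, Bern]
Visit Dakar; enqueue Quito, Lima, Dubai → queue [Bern, Quito, Lima, Dubai]
Visit Bern → queue [Quito, Lima, Dubai]
Visit Quito → queue [Lima, Dubai]
Visit Lima; enqueue Seoul → queue [Dubai, Seoul]
Visit Dubai → queue [Seoul]
Visit Seoul → queue []

Porto -> Tunis -> Sofia -> Paris -> Accra -> Perth -> Oslo -> Cairo -> Riga -> Rabat -> Vilnius -> Hanoi -> Dakar -> Bern -> Quito -> Lima -> Dubai -> Seoul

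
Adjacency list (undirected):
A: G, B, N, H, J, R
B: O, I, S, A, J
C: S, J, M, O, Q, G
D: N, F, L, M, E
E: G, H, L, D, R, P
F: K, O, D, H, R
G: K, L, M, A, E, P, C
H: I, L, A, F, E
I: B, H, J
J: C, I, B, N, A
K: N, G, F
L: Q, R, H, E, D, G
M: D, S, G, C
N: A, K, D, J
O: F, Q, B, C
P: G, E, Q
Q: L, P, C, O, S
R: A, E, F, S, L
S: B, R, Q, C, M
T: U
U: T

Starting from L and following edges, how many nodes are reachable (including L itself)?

19

BFS from L visits: L, Q, R, H, E, D, G, P, C, O, S, A, F, I, N, M, K, J, B
Reachable nodes: 19 of 21 total.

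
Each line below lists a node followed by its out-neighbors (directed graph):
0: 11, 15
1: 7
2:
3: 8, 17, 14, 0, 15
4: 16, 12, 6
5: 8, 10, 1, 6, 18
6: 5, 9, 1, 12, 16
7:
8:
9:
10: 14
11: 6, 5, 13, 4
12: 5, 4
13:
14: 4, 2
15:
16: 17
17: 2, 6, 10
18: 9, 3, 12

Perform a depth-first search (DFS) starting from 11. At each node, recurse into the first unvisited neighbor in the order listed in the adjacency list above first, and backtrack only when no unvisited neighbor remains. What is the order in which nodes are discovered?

11 -> 6 -> 5 -> 8 -> 10 -> 14 -> 4 -> 16 -> 17 -> 2 -> 12 -> 1 -> 7 -> 18 -> 9 -> 3 -> 0 -> 15 -> 13

Visit 11
11 → 6
6 → 5
5 → 8
5 → 10
10 → 14
14 → 4
4 → 16
16 → 17
17 → 2
4 → 12
5 → 1
1 → 7
5 → 18
18 → 9
18 → 3
3 → 0
0 → 15
11 → 13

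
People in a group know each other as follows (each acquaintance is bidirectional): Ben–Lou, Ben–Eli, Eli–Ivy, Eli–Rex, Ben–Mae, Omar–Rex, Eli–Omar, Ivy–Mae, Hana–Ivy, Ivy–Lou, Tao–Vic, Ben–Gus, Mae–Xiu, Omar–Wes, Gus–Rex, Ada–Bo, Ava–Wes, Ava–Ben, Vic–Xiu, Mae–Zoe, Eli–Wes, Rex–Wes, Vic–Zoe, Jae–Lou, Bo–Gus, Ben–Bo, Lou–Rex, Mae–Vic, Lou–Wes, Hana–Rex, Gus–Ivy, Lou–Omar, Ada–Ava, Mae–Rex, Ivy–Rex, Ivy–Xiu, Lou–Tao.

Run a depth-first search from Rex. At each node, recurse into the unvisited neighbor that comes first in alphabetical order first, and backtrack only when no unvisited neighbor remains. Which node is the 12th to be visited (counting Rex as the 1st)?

Visit Rex
Rex → Eli
Eli → Ben
Ben → Ava
Ava → Ada
Ada → Bo
Bo → Gus
Gus → Ivy
Ivy → Hana
Ivy → Lou
Lou → Jae
Lou → Omar
Omar → Wes
Lou → Tao
Tao → Vic
Vic → Mae
Mae → Xiu
Mae → Zoe

Visit order: Rex, Eli, Ben, Ava, Ada, Bo, Gus, Ivy, Hana, Lou, Jae, Omar, Wes, Tao, Vic, Mae, Xiu, Zoe

Omar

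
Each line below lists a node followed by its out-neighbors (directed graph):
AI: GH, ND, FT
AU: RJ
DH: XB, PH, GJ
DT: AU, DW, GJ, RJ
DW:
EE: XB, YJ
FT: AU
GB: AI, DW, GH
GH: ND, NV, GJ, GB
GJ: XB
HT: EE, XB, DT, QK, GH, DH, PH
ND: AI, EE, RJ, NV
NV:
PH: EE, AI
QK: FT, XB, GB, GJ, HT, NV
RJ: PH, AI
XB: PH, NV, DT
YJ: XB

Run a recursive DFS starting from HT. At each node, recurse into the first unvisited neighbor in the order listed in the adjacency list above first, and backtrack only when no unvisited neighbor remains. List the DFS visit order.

HT, EE, XB, PH, AI, GH, ND, RJ, NV, GJ, GB, DW, FT, AU, DT, YJ, QK, DH

Visit HT
HT → EE
EE → XB
XB → PH
PH → AI
AI → GH
GH → ND
ND → RJ
ND → NV
GH → GJ
GH → GB
GB → DW
AI → FT
FT → AU
XB → DT
EE → YJ
HT → QK
HT → DH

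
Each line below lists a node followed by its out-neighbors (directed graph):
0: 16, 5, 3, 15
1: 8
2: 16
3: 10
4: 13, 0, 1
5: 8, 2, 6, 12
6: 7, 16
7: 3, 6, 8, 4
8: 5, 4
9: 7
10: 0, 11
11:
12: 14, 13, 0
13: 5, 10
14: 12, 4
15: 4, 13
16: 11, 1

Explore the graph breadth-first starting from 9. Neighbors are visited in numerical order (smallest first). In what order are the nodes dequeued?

9 7 3 4 6 8 10 0 1 13 16 5 11 15 2 12 14

Visit 9; enqueue 7 → queue [7]
Visit 7; enqueue 3, 4, 6, 8 → queue [3, 4, 6, 8]
Visit 3; enqueue 10 → queue [4, 6, 8, 10]
Visit 4; enqueue 0, 1, 13 → queue [6, 8, 10, 0, 1, 13]
Visit 6; enqueue 16 → queue [8, 10, 0, 1, 13, 16]
Visit 8; enqueue 5 → queue [10, 0, 1, 13, 16, 5]
Visit 10; enqueue 11 → queue [0, 1, 13, 16, 5, 11]
Visit 0; enqueue 15 → queue [1, 13, 16, 5, 11, 15]
Visit 1 → queue [13, 16, 5, 11, 15]
Visit 13 → queue [16, 5, 11, 15]
Visit 16 → queue [5, 11, 15]
Visit 5; enqueue 2, 12 → queue [11, 15, 2, 12]
Visit 11 → queue [15, 2, 12]
Visit 15 → queue [2, 12]
Visit 2 → queue [12]
Visit 12; enqueue 14 → queue [14]
Visit 14 → queue []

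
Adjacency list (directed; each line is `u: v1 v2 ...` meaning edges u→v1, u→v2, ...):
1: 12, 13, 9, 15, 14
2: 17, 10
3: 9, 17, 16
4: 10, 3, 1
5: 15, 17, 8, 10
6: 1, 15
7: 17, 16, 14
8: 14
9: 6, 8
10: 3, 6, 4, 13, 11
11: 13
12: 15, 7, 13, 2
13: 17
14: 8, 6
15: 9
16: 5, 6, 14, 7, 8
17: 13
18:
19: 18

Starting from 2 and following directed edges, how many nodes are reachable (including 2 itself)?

BFS from 2 visits: 2, 10, 17, 3, 4, 6, 11, 13, 9, 16, 1, 15, 8, 5, 7, 14, 12
Reachable nodes: 17 of 19 total.

17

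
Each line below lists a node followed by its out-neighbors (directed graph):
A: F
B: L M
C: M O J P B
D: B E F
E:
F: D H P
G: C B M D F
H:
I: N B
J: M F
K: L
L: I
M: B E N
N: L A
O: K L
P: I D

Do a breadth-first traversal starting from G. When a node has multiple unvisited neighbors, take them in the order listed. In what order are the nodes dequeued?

Visit G; enqueue C, B, M, D, F → queue [C, B, M, D, F]
Visit C; enqueue O, J, P → queue [B, M, D, F, O, J, P]
Visit B; enqueue L → queue [M, D, F, O, J, P, L]
Visit M; enqueue E, N → queue [D, F, O, J, P, L, E, N]
Visit D → queue [F, O, J, P, L, E, N]
Visit F; enqueue H → queue [O, J, P, L, E, N, H]
Visit O; enqueue K → queue [J, P, L, E, N, H, K]
Visit J → queue [P, L, E, N, H, K]
Visit P; enqueue I → queue [L, E, N, H, K, I]
Visit L → queue [E, N, H, K, I]
Visit E → queue [N, H, K, I]
Visit N; enqueue A → queue [H, K, I, A]
Visit H → queue [K, I, A]
Visit K → queue [I, A]
Visit I → queue [A]
Visit A → queue []

G, C, B, M, D, F, O, J, P, L, E, N, H, K, I, A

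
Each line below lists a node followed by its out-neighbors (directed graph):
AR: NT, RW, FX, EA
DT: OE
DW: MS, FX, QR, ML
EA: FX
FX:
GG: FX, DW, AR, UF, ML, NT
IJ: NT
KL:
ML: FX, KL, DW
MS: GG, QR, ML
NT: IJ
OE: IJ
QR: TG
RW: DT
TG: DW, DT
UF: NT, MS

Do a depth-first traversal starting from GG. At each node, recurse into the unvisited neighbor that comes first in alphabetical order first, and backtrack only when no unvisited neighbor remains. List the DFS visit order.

GG, AR, EA, FX, NT, IJ, RW, DT, OE, DW, ML, KL, MS, QR, TG, UF

Visit GG
GG → AR
AR → EA
EA → FX
AR → NT
NT → IJ
AR → RW
RW → DT
DT → OE
GG → DW
DW → ML
ML → KL
DW → MS
MS → QR
QR → TG
GG → UF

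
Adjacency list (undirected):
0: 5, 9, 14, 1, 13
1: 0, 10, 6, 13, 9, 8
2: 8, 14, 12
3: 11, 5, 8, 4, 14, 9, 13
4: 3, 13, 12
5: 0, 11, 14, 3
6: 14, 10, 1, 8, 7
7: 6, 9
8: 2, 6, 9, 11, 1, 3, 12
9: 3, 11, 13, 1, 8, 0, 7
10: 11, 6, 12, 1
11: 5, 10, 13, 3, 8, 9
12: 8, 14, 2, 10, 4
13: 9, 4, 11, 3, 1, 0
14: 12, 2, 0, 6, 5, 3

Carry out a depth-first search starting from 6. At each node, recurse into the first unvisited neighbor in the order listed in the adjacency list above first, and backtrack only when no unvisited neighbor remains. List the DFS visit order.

Visit 6
6 → 14
14 → 12
12 → 8
8 → 2
8 → 9
9 → 3
3 → 11
11 → 5
5 → 0
0 → 1
1 → 10
1 → 13
13 → 4
9 → 7

6 -> 14 -> 12 -> 8 -> 2 -> 9 -> 3 -> 11 -> 5 -> 0 -> 1 -> 10 -> 13 -> 4 -> 7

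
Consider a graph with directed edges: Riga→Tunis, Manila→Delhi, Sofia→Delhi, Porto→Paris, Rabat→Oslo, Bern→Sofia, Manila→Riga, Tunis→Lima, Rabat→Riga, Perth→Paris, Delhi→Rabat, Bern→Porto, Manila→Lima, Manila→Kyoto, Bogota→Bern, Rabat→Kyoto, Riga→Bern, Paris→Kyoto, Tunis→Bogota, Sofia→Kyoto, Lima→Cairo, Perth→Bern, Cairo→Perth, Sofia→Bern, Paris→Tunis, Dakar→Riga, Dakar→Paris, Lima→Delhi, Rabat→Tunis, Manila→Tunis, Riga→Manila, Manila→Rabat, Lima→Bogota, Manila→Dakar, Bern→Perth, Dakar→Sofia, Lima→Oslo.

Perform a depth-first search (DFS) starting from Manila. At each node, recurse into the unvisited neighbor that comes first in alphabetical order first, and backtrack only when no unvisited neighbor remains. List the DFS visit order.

Visit Manila
Manila → Dakar
Dakar → Paris
Paris → Kyoto
Paris → Tunis
Tunis → Bogota
Bogota → Bern
Bern → Perth
Bern → Porto
Bern → Sofia
Sofia → Delhi
Delhi → Rabat
Rabat → Oslo
Rabat → Riga
Tunis → Lima
Lima → Cairo

Manila, Dakar, Paris, Kyoto, Tunis, Bogota, Bern, Perth, Porto, Sofia, Delhi, Rabat, Oslo, Riga, Lima, Cairo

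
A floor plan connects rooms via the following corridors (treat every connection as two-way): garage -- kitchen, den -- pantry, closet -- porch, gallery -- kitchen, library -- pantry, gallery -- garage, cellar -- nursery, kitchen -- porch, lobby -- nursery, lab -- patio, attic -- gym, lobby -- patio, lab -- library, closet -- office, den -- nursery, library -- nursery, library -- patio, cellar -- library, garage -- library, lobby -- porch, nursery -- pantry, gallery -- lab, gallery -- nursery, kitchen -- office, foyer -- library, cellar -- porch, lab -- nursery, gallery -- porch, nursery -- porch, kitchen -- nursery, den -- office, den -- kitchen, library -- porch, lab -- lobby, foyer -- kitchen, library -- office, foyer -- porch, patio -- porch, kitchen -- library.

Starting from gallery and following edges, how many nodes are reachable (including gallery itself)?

15

BFS from gallery visits: gallery, garage, kitchen, lab, nursery, porch, library, den, foyer, office, lobby, patio, cellar, pantry, closet
Reachable nodes: 15 of 17 total.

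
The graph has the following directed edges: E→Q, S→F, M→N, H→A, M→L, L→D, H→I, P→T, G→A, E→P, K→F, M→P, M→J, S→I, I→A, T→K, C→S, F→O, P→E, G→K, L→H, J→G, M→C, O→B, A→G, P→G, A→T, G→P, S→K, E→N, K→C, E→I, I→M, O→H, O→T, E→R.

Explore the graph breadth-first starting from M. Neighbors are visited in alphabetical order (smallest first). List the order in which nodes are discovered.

Visit M; enqueue C, J, L, N, P → queue [C, J, L, N, P]
Visit C; enqueue S → queue [J, L, N, P, S]
Visit J; enqueue G → queue [L, N, P, S, G]
Visit L; enqueue D, H → queue [N, P, S, G, D, H]
Visit N → queue [P, S, G, D, H]
Visit P; enqueue E, T → queue [S, G, D, H, E, T]
Visit S; enqueue F, I, K → queue [G, D, H, E, T, F, I, K]
Visit G; enqueue A → queue [D, H, E, T, F, I, K, A]
Visit D → queue [H, E, T, F, I, K, A]
Visit H → queue [E, T, F, I, K, A]
Visit E; enqueue Q, R → queue [T, F, I, K, A, Q, R]
Visit T → queue [F, I, K, A, Q, R]
Visit F; enqueue O → queue [I, K, A, Q, R, O]
Visit I → queue [K, A, Q, R, O]
Visit K → queue [A, Q, R, O]
Visit A → queue [Q, R, O]
Visit Q → queue [R, O]
Visit R → queue [O]
Visit O; enqueue B → queue [B]
Visit B → queue []

M -> C -> J -> L -> N -> P -> S -> G -> D -> H -> E -> T -> F -> I -> K -> A -> Q -> R -> O -> B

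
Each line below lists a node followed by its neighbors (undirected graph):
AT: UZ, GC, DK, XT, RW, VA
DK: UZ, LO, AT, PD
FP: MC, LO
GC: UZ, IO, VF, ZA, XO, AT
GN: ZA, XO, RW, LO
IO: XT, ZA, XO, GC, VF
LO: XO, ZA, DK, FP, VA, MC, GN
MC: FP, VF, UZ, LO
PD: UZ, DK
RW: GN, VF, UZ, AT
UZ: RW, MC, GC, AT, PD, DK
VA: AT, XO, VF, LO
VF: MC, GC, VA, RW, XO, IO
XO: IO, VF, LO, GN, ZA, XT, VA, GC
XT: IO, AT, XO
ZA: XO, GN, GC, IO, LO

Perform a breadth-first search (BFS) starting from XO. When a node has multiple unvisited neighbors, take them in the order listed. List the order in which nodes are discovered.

Visit XO; enqueue IO, VF, LO, GN, ZA, XT, VA, GC → queue [IO, VF, LO, GN, ZA, XT, VA, GC]
Visit IO → queue [VF, LO, GN, ZA, XT, VA, GC]
Visit VF; enqueue MC, RW → queue [LO, GN, ZA, XT, VA, GC, MC, RW]
Visit LO; enqueue DK, FP → queue [GN, ZA, XT, VA, GC, MC, RW, DK, FP]
Visit GN → queue [ZA, XT, VA, GC, MC, RW, DK, FP]
Visit ZA → queue [XT, VA, GC, MC, RW, DK, FP]
Visit XT; enqueue AT → queue [VA, GC, MC, RW, DK, FP, AT]
Visit VA → queue [GC, MC, RW, DK, FP, AT]
Visit GC; enqueue UZ → queue [MC, RW, DK, FP, AT, UZ]
Visit MC → queue [RW, DK, FP, AT, UZ]
Visit RW → queue [DK, FP, AT, UZ]
Visit DK; enqueue PD → queue [FP, AT, UZ, PD]
Visit FP → queue [AT, UZ, PD]
Visit AT → queue [UZ, PD]
Visit UZ → queue [PD]
Visit PD → queue []

XO IO VF LO GN ZA XT VA GC MC RW DK FP AT UZ PD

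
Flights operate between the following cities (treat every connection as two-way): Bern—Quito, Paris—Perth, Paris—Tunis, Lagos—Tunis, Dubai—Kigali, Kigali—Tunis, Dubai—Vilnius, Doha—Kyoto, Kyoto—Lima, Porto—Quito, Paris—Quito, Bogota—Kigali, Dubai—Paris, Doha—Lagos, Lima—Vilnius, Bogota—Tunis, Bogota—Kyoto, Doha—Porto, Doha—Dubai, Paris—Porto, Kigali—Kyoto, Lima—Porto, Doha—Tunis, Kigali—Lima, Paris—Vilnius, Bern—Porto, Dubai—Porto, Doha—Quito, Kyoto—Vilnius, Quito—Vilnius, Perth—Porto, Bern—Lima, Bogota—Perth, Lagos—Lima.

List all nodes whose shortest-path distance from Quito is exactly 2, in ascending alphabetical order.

Level 0: Quito
Level 1: Bern, Doha, Paris, Porto, Vilnius
Level 2: Dubai, Kyoto, Lagos, Lima, Perth, Tunis
Level 3: Bogota, Kigali

Dubai, Kyoto, Lagos, Lima, Perth, Tunis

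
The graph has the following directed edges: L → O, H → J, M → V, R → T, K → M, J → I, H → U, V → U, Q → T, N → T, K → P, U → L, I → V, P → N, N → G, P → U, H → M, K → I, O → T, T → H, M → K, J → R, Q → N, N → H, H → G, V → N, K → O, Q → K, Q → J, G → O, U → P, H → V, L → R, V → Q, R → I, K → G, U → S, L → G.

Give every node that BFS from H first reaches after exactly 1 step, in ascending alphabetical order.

Level 0: H
Level 1: G, J, M, U, V
Level 2: I, K, L, N, O, P, Q, R, S
Level 3: T

G, J, M, U, V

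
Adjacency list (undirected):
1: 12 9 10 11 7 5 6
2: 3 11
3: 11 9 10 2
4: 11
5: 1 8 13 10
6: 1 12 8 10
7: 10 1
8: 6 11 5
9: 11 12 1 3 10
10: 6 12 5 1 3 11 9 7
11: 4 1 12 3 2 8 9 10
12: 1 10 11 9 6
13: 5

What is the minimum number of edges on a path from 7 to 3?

2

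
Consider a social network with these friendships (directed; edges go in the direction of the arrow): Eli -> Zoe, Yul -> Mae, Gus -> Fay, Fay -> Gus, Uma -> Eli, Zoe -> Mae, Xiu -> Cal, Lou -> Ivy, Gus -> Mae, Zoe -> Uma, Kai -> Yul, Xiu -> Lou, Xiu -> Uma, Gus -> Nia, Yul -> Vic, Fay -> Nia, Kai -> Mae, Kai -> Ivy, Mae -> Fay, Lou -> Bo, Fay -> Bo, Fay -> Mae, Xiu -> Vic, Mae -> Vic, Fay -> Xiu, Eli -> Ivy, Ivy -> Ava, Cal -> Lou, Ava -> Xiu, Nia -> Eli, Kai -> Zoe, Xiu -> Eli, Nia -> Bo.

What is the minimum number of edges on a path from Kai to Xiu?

3

Level 0: Kai
Level 1: Ivy, Mae, Yul, Zoe
Level 2: Ava, Fay, Uma, Vic
Level 3: Bo, Eli, Gus, Nia, Xiu
Level 4: Cal, Lou
Xiu first appears at level 3.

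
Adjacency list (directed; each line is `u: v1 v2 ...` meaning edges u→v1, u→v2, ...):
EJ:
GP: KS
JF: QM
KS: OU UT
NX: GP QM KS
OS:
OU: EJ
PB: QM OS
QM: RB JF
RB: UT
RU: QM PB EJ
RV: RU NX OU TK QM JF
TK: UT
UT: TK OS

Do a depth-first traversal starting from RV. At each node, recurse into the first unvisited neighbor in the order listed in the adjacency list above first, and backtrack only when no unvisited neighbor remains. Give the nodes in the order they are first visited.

Visit RV
RV → RU
RU → QM
QM → RB
RB → UT
UT → TK
UT → OS
QM → JF
RU → PB
RU → EJ
RV → NX
NX → GP
GP → KS
KS → OU

RV → RU → QM → RB → UT → TK → OS → JF → PB → EJ → NX → GP → KS → OU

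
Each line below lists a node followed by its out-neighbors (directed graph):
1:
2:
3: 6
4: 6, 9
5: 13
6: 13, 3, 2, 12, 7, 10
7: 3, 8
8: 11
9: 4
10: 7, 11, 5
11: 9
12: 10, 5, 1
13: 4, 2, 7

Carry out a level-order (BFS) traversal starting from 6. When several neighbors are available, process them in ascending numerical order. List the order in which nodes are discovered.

Visit 6; enqueue 2, 3, 7, 10, 12, 13 → queue [2, 3, 7, 10, 12, 13]
Visit 2 → queue [3, 7, 10, 12, 13]
Visit 3 → queue [7, 10, 12, 13]
Visit 7; enqueue 8 → queue [10, 12, 13, 8]
Visit 10; enqueue 5, 11 → queue [12, 13, 8, 5, 11]
Visit 12; enqueue 1 → queue [13, 8, 5, 11, 1]
Visit 13; enqueue 4 → queue [8, 5, 11, 1, 4]
Visit 8 → queue [5, 11, 1, 4]
Visit 5 → queue [11, 1, 4]
Visit 11; enqueue 9 → queue [1, 4, 9]
Visit 1 → queue [4, 9]
Visit 4 → queue [9]
Visit 9 → queue []

6 2 3 7 10 12 13 8 5 11 1 4 9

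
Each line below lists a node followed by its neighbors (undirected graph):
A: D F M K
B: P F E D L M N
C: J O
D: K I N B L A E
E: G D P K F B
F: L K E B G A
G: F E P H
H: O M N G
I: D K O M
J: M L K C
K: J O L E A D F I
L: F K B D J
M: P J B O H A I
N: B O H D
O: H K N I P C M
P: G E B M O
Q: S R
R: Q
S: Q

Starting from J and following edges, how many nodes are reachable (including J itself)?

BFS from J visits: J, M, L, K, C, P, B, O, H, A, I, F, D, E, G, N
Reachable nodes: 16 of 19 total.

16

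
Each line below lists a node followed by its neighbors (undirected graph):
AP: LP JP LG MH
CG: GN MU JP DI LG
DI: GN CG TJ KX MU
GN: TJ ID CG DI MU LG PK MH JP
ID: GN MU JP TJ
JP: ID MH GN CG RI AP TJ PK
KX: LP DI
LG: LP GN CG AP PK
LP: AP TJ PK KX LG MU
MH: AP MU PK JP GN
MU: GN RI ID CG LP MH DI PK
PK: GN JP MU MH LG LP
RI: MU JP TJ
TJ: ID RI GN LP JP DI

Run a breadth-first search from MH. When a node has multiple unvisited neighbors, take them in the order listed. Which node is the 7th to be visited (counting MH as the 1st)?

LP

Visit MH; enqueue AP, MU, PK, JP, GN → queue [AP, MU, PK, JP, GN]
Visit AP; enqueue LP, LG → queue [MU, PK, JP, GN, LP, LG]
Visit MU; enqueue RI, ID, CG, DI → queue [PK, JP, GN, LP, LG, RI, ID, CG, DI]
Visit PK → queue [JP, GN, LP, LG, RI, ID, CG, DI]
Visit JP; enqueue TJ → queue [GN, LP, LG, RI, ID, CG, DI, TJ]
Visit GN → queue [LP, LG, RI, ID, CG, DI, TJ]
Visit LP; enqueue KX → queue [LG, RI, ID, CG, DI, TJ, KX]
Visit LG → queue [RI, ID, CG, DI, TJ, KX]
Visit RI → queue [ID, CG, DI, TJ, KX]
Visit ID → queue [CG, DI, TJ, KX]
Visit CG → queue [DI, TJ, KX]
Visit DI → queue [TJ, KX]
Visit TJ → queue [KX]
Visit KX → queue []

Visit order: MH, AP, MU, PK, JP, GN, LP, LG, RI, ID, CG, DI, TJ, KX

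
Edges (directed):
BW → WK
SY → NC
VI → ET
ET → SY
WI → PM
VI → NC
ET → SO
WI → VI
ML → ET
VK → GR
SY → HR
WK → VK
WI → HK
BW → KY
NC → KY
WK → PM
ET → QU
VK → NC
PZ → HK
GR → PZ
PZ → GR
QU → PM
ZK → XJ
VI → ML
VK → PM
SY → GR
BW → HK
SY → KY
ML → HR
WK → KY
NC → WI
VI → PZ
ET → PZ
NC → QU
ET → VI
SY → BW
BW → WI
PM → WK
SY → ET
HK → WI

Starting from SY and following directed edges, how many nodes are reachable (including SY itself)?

BFS from SY visits: SY, BW, ET, GR, HR, KY, NC, HK, WI, WK, PZ, QU, SO, VI, PM, VK, ML
Reachable nodes: 17 of 19 total.

17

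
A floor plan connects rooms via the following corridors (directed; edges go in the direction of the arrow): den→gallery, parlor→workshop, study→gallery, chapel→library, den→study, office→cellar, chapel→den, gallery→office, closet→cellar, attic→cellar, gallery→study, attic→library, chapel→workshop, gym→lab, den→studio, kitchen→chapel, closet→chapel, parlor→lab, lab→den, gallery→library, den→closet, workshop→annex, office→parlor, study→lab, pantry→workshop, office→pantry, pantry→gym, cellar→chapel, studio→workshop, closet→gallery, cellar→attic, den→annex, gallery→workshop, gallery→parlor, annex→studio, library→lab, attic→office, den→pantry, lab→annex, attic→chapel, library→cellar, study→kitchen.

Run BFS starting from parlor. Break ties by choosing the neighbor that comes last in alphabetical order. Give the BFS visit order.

parlor workshop lab annex den studio study pantry gallery closet kitchen gym office library chapel cellar attic

Visit parlor; enqueue workshop, lab → queue [workshop, lab]
Visit workshop; enqueue annex → queue [lab, annex]
Visit lab; enqueue den → queue [annex, den]
Visit annex; enqueue studio → queue [den, studio]
Visit den; enqueue study, pantry, gallery, closet → queue [studio, study, pantry, gallery, closet]
Visit studio → queue [study, pantry, gallery, closet]
Visit study; enqueue kitchen → queue [pantry, gallery, closet, kitchen]
Visit pantry; enqueue gym → queue [gallery, closet, kitchen, gym]
Visit gallery; enqueue office, library → queue [closet, kitchen, gym, office, library]
Visit closet; enqueue chapel, cellar → queue [kitchen, gym, office, library, chapel, cellar]
Visit kitchen → queue [gym, office, library, chapel, cellar]
Visit gym → queue [office, library, chapel, cellar]
Visit office → queue [library, chapel, cellar]
Visit library → queue [chapel, cellar]
Visit chapel → queue [cellar]
Visit cellar; enqueue attic → queue [attic]
Visit attic → queue []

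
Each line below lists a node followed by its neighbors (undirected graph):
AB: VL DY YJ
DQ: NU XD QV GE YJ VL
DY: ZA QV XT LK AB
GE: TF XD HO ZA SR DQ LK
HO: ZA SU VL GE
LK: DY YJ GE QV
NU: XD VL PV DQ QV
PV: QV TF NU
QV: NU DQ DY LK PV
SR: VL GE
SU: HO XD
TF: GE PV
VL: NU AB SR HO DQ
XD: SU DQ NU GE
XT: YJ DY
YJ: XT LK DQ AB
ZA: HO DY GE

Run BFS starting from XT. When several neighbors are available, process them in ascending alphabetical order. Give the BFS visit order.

Visit XT; enqueue DY, YJ → queue [DY, YJ]
Visit DY; enqueue AB, LK, QV, ZA → queue [YJ, AB, LK, QV, ZA]
Visit YJ; enqueue DQ → queue [AB, LK, QV, ZA, DQ]
Visit AB; enqueue VL → queue [LK, QV, ZA, DQ, VL]
Visit LK; enqueue GE → queue [QV, ZA, DQ, VL, GE]
Visit QV; enqueue NU, PV → queue [ZA, DQ, VL, GE, NU, PV]
Visit ZA; enqueue HO → queue [DQ, VL, GE, NU, PV, HO]
Visit DQ; enqueue XD → queue [VL, GE, NU, PV, HO, XD]
Visit VL; enqueue SR → queue [GE, NU, PV, HO, XD, SR]
Visit GE; enqueue TF → queue [NU, PV, HO, XD, SR, TF]
Visit NU → queue [PV, HO, XD, SR, TF]
Visit PV → queue [HO, XD, SR, TF]
Visit HO; enqueue SU → queue [XD, SR, TF, SU]
Visit XD → queue [SR, TF, SU]
Visit SR → queue [TF, SU]
Visit TF → queue [SU]
Visit SU → queue []

XT, DY, YJ, AB, LK, QV, ZA, DQ, VL, GE, NU, PV, HO, XD, SR, TF, SU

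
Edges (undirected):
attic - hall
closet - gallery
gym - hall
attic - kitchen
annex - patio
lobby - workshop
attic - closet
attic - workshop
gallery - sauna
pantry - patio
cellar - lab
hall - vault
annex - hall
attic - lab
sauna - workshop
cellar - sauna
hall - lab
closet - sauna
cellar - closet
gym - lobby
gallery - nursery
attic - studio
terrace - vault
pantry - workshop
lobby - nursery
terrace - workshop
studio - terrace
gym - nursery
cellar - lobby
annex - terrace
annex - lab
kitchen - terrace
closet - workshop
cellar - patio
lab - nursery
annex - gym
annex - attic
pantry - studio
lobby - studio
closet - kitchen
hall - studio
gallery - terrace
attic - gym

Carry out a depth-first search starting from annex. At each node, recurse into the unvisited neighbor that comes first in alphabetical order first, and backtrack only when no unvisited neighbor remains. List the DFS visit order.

Visit annex
annex → attic
attic → closet
closet → cellar
cellar → lab
lab → hall
hall → gym
gym → lobby
lobby → nursery
nursery → gallery
gallery → sauna
sauna → workshop
workshop → pantry
pantry → patio
pantry → studio
studio → terrace
terrace → kitchen
terrace → vault

annex attic closet cellar lab hall gym lobby nursery gallery sauna workshop pantry patio studio terrace kitchen vault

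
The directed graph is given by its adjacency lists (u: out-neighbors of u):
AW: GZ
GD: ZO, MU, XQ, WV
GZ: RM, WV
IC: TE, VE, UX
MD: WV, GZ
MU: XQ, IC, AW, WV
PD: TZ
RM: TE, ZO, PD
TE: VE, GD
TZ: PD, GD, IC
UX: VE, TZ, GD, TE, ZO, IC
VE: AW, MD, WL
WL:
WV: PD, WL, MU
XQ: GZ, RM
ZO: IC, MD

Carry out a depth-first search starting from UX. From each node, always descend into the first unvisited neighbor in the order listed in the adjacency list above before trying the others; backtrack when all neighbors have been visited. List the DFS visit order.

Visit UX
UX → VE
VE → AW
AW → GZ
GZ → RM
RM → TE
TE → GD
GD → ZO
ZO → IC
ZO → MD
MD → WV
WV → PD
PD → TZ
WV → WL
WV → MU
MU → XQ

UX → VE → AW → GZ → RM → TE → GD → ZO → IC → MD → WV → PD → TZ → WL → MU → XQ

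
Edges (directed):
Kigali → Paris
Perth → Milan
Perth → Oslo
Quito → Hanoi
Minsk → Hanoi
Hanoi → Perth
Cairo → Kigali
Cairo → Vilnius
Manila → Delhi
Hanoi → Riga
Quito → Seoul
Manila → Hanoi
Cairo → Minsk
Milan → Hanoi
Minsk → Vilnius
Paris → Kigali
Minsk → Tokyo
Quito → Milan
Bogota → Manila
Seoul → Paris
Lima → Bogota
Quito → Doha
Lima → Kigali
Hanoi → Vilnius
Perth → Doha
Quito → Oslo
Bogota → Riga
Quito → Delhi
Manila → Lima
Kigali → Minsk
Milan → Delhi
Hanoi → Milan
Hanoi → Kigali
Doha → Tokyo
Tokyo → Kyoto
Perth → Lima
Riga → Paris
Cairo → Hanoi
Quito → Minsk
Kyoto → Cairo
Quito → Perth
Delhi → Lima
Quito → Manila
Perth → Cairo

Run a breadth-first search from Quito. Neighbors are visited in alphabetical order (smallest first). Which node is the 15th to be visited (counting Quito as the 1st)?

Vilnius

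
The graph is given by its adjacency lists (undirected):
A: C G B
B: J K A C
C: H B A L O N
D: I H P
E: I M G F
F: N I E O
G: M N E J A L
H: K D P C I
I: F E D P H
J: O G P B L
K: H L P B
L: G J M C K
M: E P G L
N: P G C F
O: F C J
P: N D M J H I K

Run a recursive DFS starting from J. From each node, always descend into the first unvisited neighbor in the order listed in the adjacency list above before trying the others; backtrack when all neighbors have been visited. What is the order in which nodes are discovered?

Visit J
J → O
O → F
F → N
N → P
P → D
D → I
I → E
E → M
M → G
G → A
A → C
C → H
H → K
K → L
K → B

J → O → F → N → P → D → I → E → M → G → A → C → H → K → L → B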